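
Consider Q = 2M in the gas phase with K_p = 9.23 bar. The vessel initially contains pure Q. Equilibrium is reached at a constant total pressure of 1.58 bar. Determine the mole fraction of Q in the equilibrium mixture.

Take 1 mol Q as basis and let X be its fractional conversion, so ξ = X.
Mole table: n_Q = 1 − X; n_M = 2X.
n_T = Σnᵢ = 1 + X.
Mole fractions y_i = n_i/n_T; K_p = p_M^2 / (p_Q) with p_i = y_i·P.
Substituting and setting equal to 9.23 bar gives a polynomial in X; the root in (0,1) is X = 0.770.
Then n_Q = 0.23, n_T = 1.77, so y_Q = 0.130.

y_Q = 0.130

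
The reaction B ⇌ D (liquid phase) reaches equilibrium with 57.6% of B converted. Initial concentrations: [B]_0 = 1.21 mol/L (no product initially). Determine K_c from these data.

Let X = conversion of B.
Concentrations: [B] = 1.21 − 1.21X; [D] = 1.21X.
At X = 0.576: [B] = 0.513, [D] = 0.697.
K_c = [D] / ([B]) = 1.36.

K_c = 1.36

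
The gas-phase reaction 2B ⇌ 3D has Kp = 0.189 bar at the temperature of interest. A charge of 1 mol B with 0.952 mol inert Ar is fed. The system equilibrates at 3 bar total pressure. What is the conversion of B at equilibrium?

X = 0.274

Let X = conversion of B (basis 1 mol B); extent of reaction ξ = 0.5X.
Mole table: n_B = 1 − X; n_D = 1.5X; n_I = 0.952 (inert).
Summing: n_T = 1.95 + 0.5X.
With p_i = (n_i/n_T)P, Kp = p_D^3 / (p_B^2).
Substituting and setting equal to 0.189 bar gives a polynomial in X; the root in (0,1) is X = 0.274.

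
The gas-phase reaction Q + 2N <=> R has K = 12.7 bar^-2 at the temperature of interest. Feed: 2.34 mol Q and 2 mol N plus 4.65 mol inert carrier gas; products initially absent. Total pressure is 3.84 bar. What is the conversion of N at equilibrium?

X = 0.805

Let X = conversion of N (basis 2 mol N); extent of reaction ξ = X.
Mole table: n_Q = 2.34 − X; n_N = 2 − 2X; n_R = X; n_I = 4.65 (inert).
Total moles n_T = 8.99 − 2X.
With p_i = (n_i/n_T)P, K = p_R / (p_Q p_N^2).
Setting this equal to 12.7 bar^-2 and taking the physical root (0 < X < 1) gives X = 0.805.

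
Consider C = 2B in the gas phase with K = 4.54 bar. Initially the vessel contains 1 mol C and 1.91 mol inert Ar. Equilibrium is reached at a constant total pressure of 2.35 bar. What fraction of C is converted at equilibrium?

Let X = conversion of C (basis 1 mol C); extent of reaction ξ = X.
Mole table: n_C = 1 − X; n_B = 2X; n_I = 1.91 (inert).
n_T = Σnᵢ = 2.91 + X.
With p_i = (n_i/n_T)P, K = p_B^2 / (p_C).
This yields a degree-2 equation in X; solving on (0,1), X = 0.711.

X = 0.711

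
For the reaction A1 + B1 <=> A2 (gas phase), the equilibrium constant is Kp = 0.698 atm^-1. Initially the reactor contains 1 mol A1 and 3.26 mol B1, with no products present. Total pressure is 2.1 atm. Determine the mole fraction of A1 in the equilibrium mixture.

y_A1 = 0.129

Take 1 mol A1 as basis and let X be its fractional conversion, so ξ = X.
Mole table: n_A1 = 1 − X; n_B1 = 3.26 − X; n_A2 = X.
n_T = Σnᵢ = 4.26 − X.
Mole fractions y_i = n_i/n_T; Kp = p_A2 / (p_A1 p_B1) with p_i = y_i·P.
This yields a degree-2 equation in X; solving on (0,1), X = 0.518.
Then n_A1 = 0.482, n_T = 3.74, so y_A1 = 0.129.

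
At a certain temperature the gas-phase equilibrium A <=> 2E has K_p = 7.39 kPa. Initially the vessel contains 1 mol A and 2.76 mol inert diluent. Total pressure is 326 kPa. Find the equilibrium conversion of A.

Basis: 1 mol A initially; let X = conversion of A. Extent ξ = X.
At extent ξ: n_A = 1 − X; n_E = 2X; n_I = 2.76 (inert).
Summing: n_T = 3.76 + X.
Mole fractions y_i = n_i/n_T; K_p = p_E^2 / (p_A) with p_i = y_i·P.
This yields a degree-2 equation in X; solving on (0,1), X = 0.138.

X = 0.138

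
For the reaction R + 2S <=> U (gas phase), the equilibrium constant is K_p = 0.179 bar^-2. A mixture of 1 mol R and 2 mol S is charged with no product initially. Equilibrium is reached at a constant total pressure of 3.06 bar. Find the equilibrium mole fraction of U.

Take 1 mol R as basis and let X be its fractional conversion, so ξ = X.
Mole table: n_R = 1 − X; n_S = 2 − 2X; n_U = X.
Total moles n_T = 3 − 2X.
y_i = n_i/n_T, p_i = y_i·P. K_p = p_U / (p_R p_S^2).
Equating to 0.179 bar^-2 and solving on 0 < X < 1: X = 0.349.
Then n_U = 0.349, n_T = 2.3, so y_U = 0.152.

y_U = 0.152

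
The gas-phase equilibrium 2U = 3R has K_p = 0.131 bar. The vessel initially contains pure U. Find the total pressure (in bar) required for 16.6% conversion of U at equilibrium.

P = 6.39 bar

Let X = conversion of U (basis 1 mol U); extent of reaction ξ = 0.5X.
Moles: n_U = 1 − X; n_R = 1.5X.
Summing: n_T = 1 + 0.5X.
K_p = p_R^3 / (p_U^2) with p_i = (n_i/n_T)·P.
At X = 0.166: the mole-fraction product g(X) = Π y_i^ν_i = 0.02049. Since K_p = g(X)·P^{1}, P = (K_p/g)^(1/1) = (0.131/0.02049)^(1/1) = 6.39 bar.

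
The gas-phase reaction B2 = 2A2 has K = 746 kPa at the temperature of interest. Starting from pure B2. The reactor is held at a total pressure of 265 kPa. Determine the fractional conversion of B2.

Let X = conversion of B2 (basis 1 mol B2); extent of reaction ξ = X.
At extent ξ: n_B2 = 1 − X; n_A2 = 2X.
Total moles n_T = 1 + X.
Mole fractions y_i = n_i/n_T; K = p_A2^2 / (p_B2) with p_i = y_i·P.
Substituting and setting equal to 746 kPa gives a polynomial in X; the root in (0,1) is X = 0.643.

X = 0.643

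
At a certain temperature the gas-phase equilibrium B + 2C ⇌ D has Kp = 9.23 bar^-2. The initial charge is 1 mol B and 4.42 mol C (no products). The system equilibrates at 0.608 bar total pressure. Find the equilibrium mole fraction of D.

Basis: 1 mol B initially; let X = conversion of B. Extent ξ = X.
Species balance: n_B = 1 − X; n_C = 4.42 − 2X; n_D = X.
Total moles n_T = 5.42 − 2X.
y_i = n_i/n_T, p_i = y_i·P. Kp = p_D / (p_B p_C^2).
This yields a degree-3 equation in X; solving on (0,1), X = 0.661.
Then n_D = 0.661, n_T = 4.1, so y_D = 0.161.

y_D = 0.161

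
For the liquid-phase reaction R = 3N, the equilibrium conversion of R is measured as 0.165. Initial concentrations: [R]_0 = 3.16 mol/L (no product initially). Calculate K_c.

Let X = conversion of R.
Concentrations: [R] = 3.16 − 3.16X; [N] = 9.48X.
At X = 0.165: [R] = 2.64, [N] = 1.56.
K_c = [N]^3 / ([R]) = 1.45 (mol/L)^2.

K_c = 1.45 (mol/L)^2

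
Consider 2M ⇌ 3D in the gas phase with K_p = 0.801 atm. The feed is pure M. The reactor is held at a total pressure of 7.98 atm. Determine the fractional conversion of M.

Take 1 mol M as basis and let X be its fractional conversion, so ξ = 0.5X.
Mole table: n_M = 1 − X; n_D = 1.5X.
Total moles n_T = 1 + 0.5X.
With p_i = (n_i/n_T)P, K_p = p_D^3 / (p_M^2).
Equating to 0.801 atm and solving on 0 < X < 1: X = 0.263.

X = 0.263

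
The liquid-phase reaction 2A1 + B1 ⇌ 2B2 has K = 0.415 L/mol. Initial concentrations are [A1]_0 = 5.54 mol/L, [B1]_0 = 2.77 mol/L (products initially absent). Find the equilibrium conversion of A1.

Let X = conversion of A1; extent ξ = 5.54X/2 mol/L.
Concentrations: [A1] = 5.54 − 5.54X; [B1] = 2.77 − 2.77X; [B2] = 5.54X.
K = [B2]^2 / ([A1]^2 [B1]).
Solving K = 0.415 for X ∈ (0,1): X = 0.444.

X = 0.444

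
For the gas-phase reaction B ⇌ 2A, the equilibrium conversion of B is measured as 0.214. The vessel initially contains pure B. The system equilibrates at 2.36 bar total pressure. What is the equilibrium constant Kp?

Let X = conversion of B (basis 1 mol B); extent of reaction ξ = X.
Mole table: n_B = 1 − X; n_A = 2X.
Total moles n_T = 1 + X.
At X = 0.214: n_B = 0.786, n_A = 0.428, n_T = 1.21.
p_i = (n_i/n_T)·P. Kp = p_A^2 / (p_B) = 0.453 bar.

Kp = 0.453 bar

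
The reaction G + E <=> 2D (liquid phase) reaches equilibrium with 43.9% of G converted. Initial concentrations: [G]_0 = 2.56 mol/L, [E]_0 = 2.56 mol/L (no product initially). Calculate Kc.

Kc = 2.45

Let X = conversion of G.
Concentrations: [G] = 2.56 − 2.56X; [E] = 2.56 − 2.56X; [D] = 5.12X.
At X = 0.439: [G] = 1.44, [E] = 1.44, [D] = 2.25.
Kc = [D]^2 / ([G] [E]) = 2.45.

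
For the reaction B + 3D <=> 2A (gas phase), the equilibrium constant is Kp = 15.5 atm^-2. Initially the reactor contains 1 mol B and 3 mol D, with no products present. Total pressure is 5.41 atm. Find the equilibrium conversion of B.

X = 0.813

Take 1 mol B as basis and let X be its fractional conversion, so ξ = X.
Mole table: n_B = 1 − X; n_D = 3 − 3X; n_A = 2X.
n_T = Σnᵢ = 4 − 2X.
Mole fractions y_i = n_i/n_T; Kp = p_A^2 / (p_B p_D^3) with p_i = y_i·P.
Equating to 15.5 atm^-2 and solving on 0 < X < 1: X = 0.813.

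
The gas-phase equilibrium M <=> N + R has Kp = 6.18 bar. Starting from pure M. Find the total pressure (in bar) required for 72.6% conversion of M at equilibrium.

P = 5.55 bar

Basis: 1 mol M initially; let X = conversion of M. Extent ξ = X.
Moles: n_M = 1 − X; n_N = X; n_R = X.
n_T = Σnᵢ = 1 + X.
Kp = p_N p_R / (p_M) with p_i = (n_i/n_T)·P.
At X = 0.726: the mole-fraction product g(X) = Π y_i^ν_i = 1.115. Since Kp = g(X)·P^{1}, P = (Kp/g)^(1/1) = (6.18/1.115)^(1/1) = 5.55 bar.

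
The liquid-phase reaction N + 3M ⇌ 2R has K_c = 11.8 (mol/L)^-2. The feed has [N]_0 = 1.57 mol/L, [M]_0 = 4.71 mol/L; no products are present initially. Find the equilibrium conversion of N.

Let X = conversion of N; extent ξ = 1.57·X mol/L.
Concentrations: [N] = 1.57 − 1.57X; [M] = 4.71 − 4.71X; [R] = 3.14X.
K_c = [R]^2 / ([N] [M]^3).
This equals 11.8 at X = 0.766 (the root in 0 < X < 1).

X = 0.766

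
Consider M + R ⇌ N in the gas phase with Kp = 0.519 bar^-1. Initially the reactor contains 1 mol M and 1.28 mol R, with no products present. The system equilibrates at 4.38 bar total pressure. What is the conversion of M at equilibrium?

Basis: 1 mol M initially; let X = conversion of M. Extent ξ = X.
Mole table: n_M = 1 − X; n_R = 1.28 − X; n_N = X.
Total moles n_T = 2.28 − X.
Mole fractions y_i = n_i/n_T; Kp = p_N / (p_M p_R) with p_i = y_i·P.
This yields a degree-2 equation in X; solving on (0,1), X = 0.499.

X = 0.499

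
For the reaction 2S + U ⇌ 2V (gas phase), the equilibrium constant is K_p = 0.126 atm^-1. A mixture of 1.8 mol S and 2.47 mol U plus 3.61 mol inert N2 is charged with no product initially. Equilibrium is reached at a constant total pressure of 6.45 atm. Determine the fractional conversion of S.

Take 1.8 mol S as basis and let X be its fractional conversion, so ξ = 0.9X.
Moles: n_S = 1.8 − 1.8X; n_U = 2.47 − 0.9X; n_V = 1.8X; n_I = 3.61 (inert).
Total moles n_T = 7.88 − 0.9X.
y_i = n_i/n_T, p_i = y_i·P. K_p = p_V^2 / (p_S^2 p_U).
Setting this equal to 0.126 atm^-1 and taking the physical root (0 < X < 1) gives X = 0.326.

X = 0.326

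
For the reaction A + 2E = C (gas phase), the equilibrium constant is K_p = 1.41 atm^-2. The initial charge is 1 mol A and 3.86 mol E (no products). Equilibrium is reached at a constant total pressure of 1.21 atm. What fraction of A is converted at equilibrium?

X = 0.529

Basis: 1 mol A initially; let X = conversion of A. Extent ξ = X.
Species balance: n_A = 1 − X; n_E = 3.86 − 2X; n_C = X.
n_T = Σnᵢ = 4.86 − 2X.
y_i = n_i/n_T, p_i = y_i·P. K_p = p_C / (p_A p_E^2).
This yields a degree-3 equation in X; solving on (0,1), X = 0.529.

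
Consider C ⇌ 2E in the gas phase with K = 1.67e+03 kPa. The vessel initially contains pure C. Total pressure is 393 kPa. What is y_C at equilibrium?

Basis: 1 mol C initially; let X = conversion of C. Extent ξ = X.
Mole table: n_C = 1 − X; n_E = 2X.
Summing: n_T = 1 + X.
With p_i = (n_i/n_T)P, K = p_E^2 / (p_C).
Setting this equal to 1.67e+03 kPa and taking the physical root (0 < X < 1) gives X = 0.718.
Then n_C = 0.282, n_T = 1.72, so y_C = 0.164.

y_C = 0.164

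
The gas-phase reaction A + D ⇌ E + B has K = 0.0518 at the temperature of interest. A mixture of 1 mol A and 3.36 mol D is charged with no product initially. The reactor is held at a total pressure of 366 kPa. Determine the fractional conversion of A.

X = 0.326

Take 1 mol A as basis and let X be its fractional conversion, so ξ = X.
Species balance: n_A = 1 − X; n_D = 3.36 − X; n_E = X; n_B = X.
n_T stays at 4.36 (no change in mole number).
With p_i = (n_i/n_T)P, K = p_E p_B / (p_A p_D).
Setting this equal to 0.0518 and taking the physical root (0 < X < 1) gives X = 0.326.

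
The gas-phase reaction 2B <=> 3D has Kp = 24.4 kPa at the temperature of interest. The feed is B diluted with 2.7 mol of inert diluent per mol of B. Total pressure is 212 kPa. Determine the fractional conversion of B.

Let X = conversion of B (basis 1 mol B); extent of reaction ξ = 0.5X.
Moles: n_B = 1 − X; n_D = 1.5X; n_I = 2.7 (inert).
Summing: n_T = 3.7 + 0.5X.
With p_i = (n_i/n_T)P, Kp = p_D^3 / (p_B^2).
This yields a degree-3 equation in X; solving on (0,1), X = 0.373.

X = 0.373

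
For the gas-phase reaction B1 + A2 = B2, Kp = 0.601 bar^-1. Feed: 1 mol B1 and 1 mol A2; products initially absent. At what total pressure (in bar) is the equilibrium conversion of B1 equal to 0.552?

P = 6.63 bar

Take 1 mol B1 as basis and let X be its fractional conversion, so ξ = X.
Species balance: n_B1 = 1 − X; n_A2 = 1 − X; n_B2 = X.
n_T = Σnᵢ = 2 − X.
Kp = p_B2 / (p_B1 p_A2) with p_i = (n_i/n_T)·P.
At X = 0.552: the mole-fraction product g(X) = Π y_i^ν_i = 3.982. Since Kp = g(X)·P^{-1}, P = (g/Kp)^(1/1) = (3.982/0.601)^(1/1) = 6.63 bar.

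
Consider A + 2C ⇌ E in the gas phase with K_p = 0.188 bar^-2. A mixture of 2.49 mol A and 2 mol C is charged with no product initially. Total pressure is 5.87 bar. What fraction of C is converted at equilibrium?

Take 2 mol C as basis and let X be its fractional conversion, so ξ = X.
Mole table: n_A = 2.49 − X; n_C = 2 − 2X; n_E = X.
Summing: n_T = 4.49 − 2X.
Mole fractions y_i = n_i/n_T; K_p = p_E / (p_A p_C^2) with p_i = y_i·P.
Equating to 0.188 bar^-2 and solving on 0 < X < 1: X = 0.631.

X = 0.631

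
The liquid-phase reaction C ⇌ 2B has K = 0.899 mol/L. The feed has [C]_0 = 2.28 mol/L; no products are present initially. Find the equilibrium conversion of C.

X = 0.269

Let X = conversion of C; extent ξ = 2.28·X mol/L.
Concentrations: [C] = 2.28 − 2.28X; [B] = 4.56X.
K = [B]^2 / ([C]).
Solving K = 0.899 for X ∈ (0,1): X = 0.269.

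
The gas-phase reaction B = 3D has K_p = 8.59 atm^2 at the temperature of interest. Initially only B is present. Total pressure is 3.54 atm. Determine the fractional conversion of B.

X = 0.364

Basis: 1 mol B initially; let X = conversion of B. Extent ξ = X.
Moles: n_B = 1 − X; n_D = 3X.
Total moles n_T = 1 + 2X.
With p_i = (n_i/n_T)P, K_p = p_D^3 / (p_B).
Setting this equal to 8.59 atm^2 and taking the physical root (0 < X < 1) gives X = 0.364.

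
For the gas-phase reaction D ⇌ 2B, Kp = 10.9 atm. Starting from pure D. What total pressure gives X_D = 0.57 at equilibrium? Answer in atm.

P = 5.66 atm

Take 1 mol D as basis and let X be its fractional conversion, so ξ = X.
Mole table: n_D = 1 − X; n_B = 2X.
Total moles n_T = 1 + X.
Kp = p_B^2 / (p_D) with p_i = (n_i/n_T)·P.
At X = 0.57: the mole-fraction product g(X) = Π y_i^ν_i = 1.925. Since Kp = g(X)·P^{1}, P = (Kp/g)^(1/1) = (10.9/1.925)^(1/1) = 5.66 atm.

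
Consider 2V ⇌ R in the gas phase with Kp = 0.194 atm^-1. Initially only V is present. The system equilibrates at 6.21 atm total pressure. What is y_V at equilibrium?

y_V = 0.586

Basis: 1 mol V initially; let X = conversion of V. Extent ξ = 0.5X.
Mole table: n_V = 1 − X; n_R = 0.5X.
n_T = Σnᵢ = 1 − 0.5X.
y_i = n_i/n_T, p_i = y_i·P. Kp = p_R / (p_V^2).
Setting this equal to 0.194 atm^-1 and taking the physical root (0 < X < 1) gives X = 0.585.
Then n_V = 0.415, n_T = 0.707, so y_V = 0.586.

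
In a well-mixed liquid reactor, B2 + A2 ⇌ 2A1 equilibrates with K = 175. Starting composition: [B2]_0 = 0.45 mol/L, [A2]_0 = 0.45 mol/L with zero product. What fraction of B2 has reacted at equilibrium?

Let X = conversion of B2; extent ξ = 0.45·X mol/L.
Concentrations: [B2] = 0.45 − 0.45X; [A2] = 0.45 − 0.45X; [A1] = 0.9X.
K = [A1]^2 / ([B2] [A2]).
Solving K = 175 for X ∈ (0,1): X = 0.869.

X = 0.869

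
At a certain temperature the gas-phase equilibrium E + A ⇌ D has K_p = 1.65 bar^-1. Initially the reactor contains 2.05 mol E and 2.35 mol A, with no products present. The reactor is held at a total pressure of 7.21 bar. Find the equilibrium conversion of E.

Basis: 2.05 mol E initially; let X = conversion of E. Extent ξ = 2.05X.
Mole table: n_E = 2.05 − 2.05X; n_A = 2.35 − 2.05X; n_D = 2.05X.
Summing: n_T = 4.4 − 2.05X.
With p_i = (n_i/n_T)P, K_p = p_D / (p_E p_A).
This yields a degree-2 equation in X; solving on (0,1), X = 0.766.

X = 0.766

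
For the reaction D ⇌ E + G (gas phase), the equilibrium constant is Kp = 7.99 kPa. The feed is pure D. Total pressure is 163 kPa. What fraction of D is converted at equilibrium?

X = 0.216

Basis: 1 mol D initially; let X = conversion of D. Extent ξ = X.
Mole table: n_D = 1 − X; n_E = X; n_G = X.
Summing: n_T = 1 + X.
y_i = n_i/n_T, p_i = y_i·P. Kp = p_E p_G / (p_D).
Setting this equal to 7.99 kPa and taking the physical root (0 < X < 1) gives X = 0.216.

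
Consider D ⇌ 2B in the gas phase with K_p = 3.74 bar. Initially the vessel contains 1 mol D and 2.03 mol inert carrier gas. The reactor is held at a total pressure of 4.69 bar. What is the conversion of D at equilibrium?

Take 1 mol D as basis and let X be its fractional conversion, so ξ = X.
Mole table: n_D = 1 − X; n_B = 2X; n_I = 2.03 (inert).
Summing: n_T = 3.03 + X.
Mole fractions y_i = n_i/n_T; K_p = p_B^2 / (p_D) with p_i = y_i·P.
Substituting and setting equal to 3.74 bar gives a polynomial in X; the root in (0,1) is X = 0.561.

X = 0.561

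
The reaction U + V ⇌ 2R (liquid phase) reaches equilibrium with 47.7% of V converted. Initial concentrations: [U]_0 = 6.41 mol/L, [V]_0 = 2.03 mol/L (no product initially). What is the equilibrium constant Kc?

Let X = conversion of V.
Concentrations: [U] = 6.41 − 2.03X; [V] = 2.03 − 2.03X; [R] = 4.06X.
At X = 0.477: [U] = 5.44, [V] = 1.06, [R] = 1.94.
Kc = [R]^2 / ([U] [V]) = 0.649.

Kc = 0.649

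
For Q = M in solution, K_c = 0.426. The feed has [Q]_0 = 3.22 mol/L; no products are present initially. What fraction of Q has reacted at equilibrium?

Let X = conversion of Q; extent ξ = 3.22·X mol/L.
Concentrations: [Q] = 3.22 − 3.22X; [M] = 3.22X.
K_c = [M] / ([Q]).
Solving K_c = 0.426 for X ∈ (0,1): X = 0.299.

X = 0.299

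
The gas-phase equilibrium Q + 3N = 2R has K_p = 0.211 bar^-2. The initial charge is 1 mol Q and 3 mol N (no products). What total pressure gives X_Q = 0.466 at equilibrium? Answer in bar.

P = 4.2 bar

Take 1 mol Q as basis and let X be its fractional conversion, so ξ = X.
Species balance: n_Q = 1 − X; n_N = 3 − 3X; n_R = 2X.
Summing: n_T = 4 − 2X.
K_p = p_R^2 / (p_Q p_N^3) with p_i = (n_i/n_T)·P.
At X = 0.466: the mole-fraction product g(X) = Π y_i^ν_i = 3.724. Since K_p = g(X)·P^{-2}, P = (g/K_p)^(1/2) = (3.724/0.211)^(1/2) = 4.2 bar.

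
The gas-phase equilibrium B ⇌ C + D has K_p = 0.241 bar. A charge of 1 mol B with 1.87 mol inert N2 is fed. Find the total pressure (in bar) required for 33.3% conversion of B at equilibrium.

Let X = conversion of B (basis 1 mol B); extent of reaction ξ = X.
Moles: n_B = 1 − X; n_C = X; n_D = X; n_I = 1.87 (inert).
n_T = Σnᵢ = 2.87 + X.
K_p = p_C p_D / (p_B) with p_i = (n_i/n_T)·P.
At X = 0.333: the mole-fraction product g(X) = Π y_i^ν_i = 0.0519. Since K_p = g(X)·P^{1}, P = (K_p/g)^(1/1) = (0.241/0.0519)^(1/1) = 4.64 bar.

P = 4.64 bar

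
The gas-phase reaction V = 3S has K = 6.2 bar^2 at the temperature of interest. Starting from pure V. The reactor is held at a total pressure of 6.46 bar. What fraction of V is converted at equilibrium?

Basis: 1 mol V initially; let X = conversion of V. Extent ξ = X.
Moles: n_V = 1 − X; n_S = 3X.
Summing: n_T = 1 + 2X.
Mole fractions y_i = n_i/n_T; K = p_S^3 / (p_V) with p_i = y_i·P.
Substituting and setting equal to 6.2 bar^2 gives a polynomial in X; the root in (0,1) is X = 0.206.

X = 0.206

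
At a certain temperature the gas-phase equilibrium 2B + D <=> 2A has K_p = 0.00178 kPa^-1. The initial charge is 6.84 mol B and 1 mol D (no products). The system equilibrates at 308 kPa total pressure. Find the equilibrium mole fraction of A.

y_A = 0.147

Take 1 mol D as basis and let X be its fractional conversion, so ξ = X.
Moles: n_B = 6.84 − 2X; n_D = 1 − X; n_A = 2X.
Total moles n_T = 7.84 − X.
y_i = n_i/n_T, p_i = y_i·P. K_p = p_A^2 / (p_B^2 p_D).
Substituting and setting equal to 0.00178 kPa^-1 gives a polynomial in X; the root in (0,1) is X = 0.537.
Then n_A = 1.07, n_T = 7.3, so y_A = 0.147.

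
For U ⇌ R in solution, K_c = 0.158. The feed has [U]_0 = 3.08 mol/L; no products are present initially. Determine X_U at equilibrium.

Let X = conversion of U; extent ξ = 3.08·X mol/L.
Concentrations: [U] = 3.08 − 3.08X; [R] = 3.08X.
K_c = [R] / ([U]).
This equals 0.158 at X = 0.136 (the root in 0 < X < 1).

X = 0.136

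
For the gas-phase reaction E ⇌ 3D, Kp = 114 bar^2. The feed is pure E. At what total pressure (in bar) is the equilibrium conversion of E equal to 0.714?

Basis: 1 mol E initially; let X = conversion of E. Extent ξ = X.
At extent ξ: n_E = 1 − X; n_D = 3X.
n_T = Σnᵢ = 1 + 2X.
Kp = p_D^3 / (p_E) with p_i = (n_i/n_T)·P.
At X = 0.714: the mole-fraction product g(X) = Π y_i^ν_i = 5.829. Since Kp = g(X)·P^{2}, P = (Kp/g)^(1/2) = (114/5.829)^(1/2) = 4.42 bar.

P = 4.42 bar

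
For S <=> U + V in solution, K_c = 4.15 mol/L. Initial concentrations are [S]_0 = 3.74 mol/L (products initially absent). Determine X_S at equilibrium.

Let X = conversion of S; extent ξ = 3.74·X mol/L.
Concentrations: [S] = 3.74 − 3.74X; [U] = 3.74X; [V] = 3.74X.
K_c = [U] [V] / ([S]).
Equating to 4.15 mol/L: the physical root is X = 0.636.

X = 0.636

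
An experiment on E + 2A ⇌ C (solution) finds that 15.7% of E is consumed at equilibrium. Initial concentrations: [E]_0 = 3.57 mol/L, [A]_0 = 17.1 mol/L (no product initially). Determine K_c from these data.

Let X = conversion of E.
Concentrations: [E] = 3.57 − 3.57X; [A] = 17.1 − 7.14X; [C] = 3.57X.
At X = 0.157: [E] = 3.01, [A] = 16, [C] = 0.56.
K_c = [C] / ([E] [A]^2) = 0.000729 (mol/L)^-2.

K_c = 0.000729 (mol/L)^-2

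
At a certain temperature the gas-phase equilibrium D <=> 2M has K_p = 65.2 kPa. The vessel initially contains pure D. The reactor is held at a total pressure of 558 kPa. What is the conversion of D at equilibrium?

Basis: 1 mol D initially; let X = conversion of D. Extent ξ = X.
Moles: n_D = 1 − X; n_M = 2X.
Summing: n_T = 1 + X.
Mole fractions y_i = n_i/n_T; K_p = p_M^2 / (p_D) with p_i = y_i·P.
Substituting and setting equal to 65.2 kPa gives a polynomial in X; the root in (0,1) is X = 0.168.

X = 0.168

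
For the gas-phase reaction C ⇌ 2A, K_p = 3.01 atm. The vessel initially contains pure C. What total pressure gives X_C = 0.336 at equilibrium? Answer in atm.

P = 5.91 atm

Basis: 1 mol C initially; let X = conversion of C. Extent ξ = X.
Species balance: n_C = 1 − X; n_A = 2X.
Summing: n_T = 1 + X.
K_p = p_A^2 / (p_C) with p_i = (n_i/n_T)·P.
At X = 0.336: the mole-fraction product g(X) = Π y_i^ν_i = 0.5091. Since K_p = g(X)·P^{1}, P = (K_p/g)^(1/1) = (3.01/0.5091)^(1/1) = 5.91 atm.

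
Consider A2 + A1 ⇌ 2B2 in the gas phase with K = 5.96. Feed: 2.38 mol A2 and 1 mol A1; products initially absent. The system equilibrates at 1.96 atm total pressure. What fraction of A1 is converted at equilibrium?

Basis: 1 mol A1 initially; let X = conversion of A1. Extent ξ = X.
Mole table: n_A2 = 2.38 − X; n_A1 = 1 − X; n_B2 = 2X.
Total moles n_T = 3.38 (Δν = 0, constant).
With p_i = (n_i/n_T)P, K = p_B2^2 / (p_A2 p_A1).
Setting this equal to 5.96 and taking the physical root (0 < X < 1) gives X = 0.760.

X = 0.760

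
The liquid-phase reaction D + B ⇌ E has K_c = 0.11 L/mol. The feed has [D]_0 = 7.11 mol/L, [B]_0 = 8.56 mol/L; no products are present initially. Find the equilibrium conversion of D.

Let X = conversion of D; extent ξ = 7.11·X mol/L.
Concentrations: [D] = 7.11 − 7.11X; [B] = 8.56 − 7.11X; [E] = 7.11X.
K_c = [E] / ([D] [B]).
This equals 0.11 at X = 0.389 (the root in 0 < X < 1).

X = 0.389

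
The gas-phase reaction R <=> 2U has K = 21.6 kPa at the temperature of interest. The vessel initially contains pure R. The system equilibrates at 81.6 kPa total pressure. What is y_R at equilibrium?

Take 1 mol R as basis and let X be its fractional conversion, so ξ = X.
Mole table: n_R = 1 − X; n_U = 2X.
n_T = Σnᵢ = 1 + X.
y_i = n_i/n_T, p_i = y_i·P. K = p_U^2 / (p_R).
Setting this equal to 21.6 kPa and taking the physical root (0 < X < 1) gives X = 0.249.
Then n_R = 0.751, n_T = 1.25, so y_R = 0.601.

y_R = 0.601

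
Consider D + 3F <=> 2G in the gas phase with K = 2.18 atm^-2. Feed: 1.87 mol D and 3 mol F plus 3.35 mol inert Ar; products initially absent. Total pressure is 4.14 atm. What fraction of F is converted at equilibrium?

Let X = conversion of F (basis 3 mol F); extent of reaction ξ = X.
Species balance: n_D = 1.87 − X; n_F = 3 − 3X; n_G = 2X; n_I = 3.35 (inert).
n_T = Σnᵢ = 8.22 − 2X.
y_i = n_i/n_T, p_i = y_i·P. K = p_G^2 / (p_D p_F^3).
Equating to 2.18 atm^-2 and solving on 0 < X < 1: X = 0.613.

X = 0.613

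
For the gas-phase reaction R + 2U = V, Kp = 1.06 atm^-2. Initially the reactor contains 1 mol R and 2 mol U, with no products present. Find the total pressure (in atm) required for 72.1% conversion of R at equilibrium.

Basis: 1 mol R initially; let X = conversion of R. Extent ξ = X.
At extent ξ: n_R = 1 − X; n_U = 2 − 2X; n_V = X.
Summing: n_T = 3 − 2X.
Kp = p_V / (p_R p_U^2) with p_i = (n_i/n_T)·P.
At X = 0.721: the mole-fraction product g(X) = Π y_i^ν_i = 20.15. Since Kp = g(X)·P^{-2}, P = (g/Kp)^(1/2) = (20.15/1.06)^(1/2) = 4.36 atm.

P = 4.36 atm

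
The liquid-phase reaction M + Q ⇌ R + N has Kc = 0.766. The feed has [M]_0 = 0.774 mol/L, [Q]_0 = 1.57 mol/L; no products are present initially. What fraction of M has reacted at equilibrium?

Let X = conversion of M; extent ξ = 0.774·X mol/L.
Concentrations: [M] = 0.774 − 0.774X; [Q] = 1.57 − 0.774X; [R] = 0.774X; [N] = 0.774X.
Kc = [R] [N] / ([M] [Q]).
Solving Kc = 0.766 for X ∈ (0,1): X = 0.630.

X = 0.630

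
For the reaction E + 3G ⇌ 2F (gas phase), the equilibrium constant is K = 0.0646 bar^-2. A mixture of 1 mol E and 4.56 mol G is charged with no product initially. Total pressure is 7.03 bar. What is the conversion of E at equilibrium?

X = 0.598

Basis: 1 mol E initially; let X = conversion of E. Extent ξ = X.
Mole table: n_E = 1 − X; n_G = 4.56 − 3X; n_F = 2X.
Total moles n_T = 5.56 − 2X.
Mole fractions y_i = n_i/n_T; K = p_F^2 / (p_E p_G^3) with p_i = y_i·P.
Equating to 0.0646 bar^-2 and solving on 0 < X < 1: X = 0.598.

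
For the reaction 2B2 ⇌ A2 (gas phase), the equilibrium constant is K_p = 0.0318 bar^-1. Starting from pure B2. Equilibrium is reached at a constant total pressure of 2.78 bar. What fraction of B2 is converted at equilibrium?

Basis: 1 mol B2 initially; let X = conversion of B2. Extent ξ = 0.5X.
Mole table: n_B2 = 1 − X; n_A2 = 0.5X.
Summing: n_T = 1 − 0.5X.
Mole fractions y_i = n_i/n_T; K_p = p_A2 / (p_B2^2) with p_i = y_i·P.
This yields a degree-2 equation in X; solving on (0,1), X = 0.140.

X = 0.140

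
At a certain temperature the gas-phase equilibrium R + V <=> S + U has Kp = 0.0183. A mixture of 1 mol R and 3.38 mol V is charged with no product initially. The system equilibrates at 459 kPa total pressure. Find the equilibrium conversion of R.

Basis: 1 mol R initially; let X = conversion of R. Extent ξ = X.
At extent ξ: n_R = 1 − X; n_V = 3.38 − X; n_S = X; n_U = X.
n_T stays at 4.38 (no change in mole number).
With p_i = (n_i/n_T)P, Kp = p_S p_U / (p_R p_V).
Substituting and setting equal to 0.0183 gives a polynomial in X; the root in (0,1) is X = 0.213.

X = 0.213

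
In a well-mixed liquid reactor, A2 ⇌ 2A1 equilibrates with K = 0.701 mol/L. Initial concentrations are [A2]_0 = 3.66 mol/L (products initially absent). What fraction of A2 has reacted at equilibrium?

Let X = conversion of A2; extent ξ = 3.66·X mol/L.
Concentrations: [A2] = 3.66 − 3.66X; [A1] = 7.32X.
K = [A1]^2 / ([A2]).
Solving K = 0.701 for X ∈ (0,1): X = 0.196.

X = 0.196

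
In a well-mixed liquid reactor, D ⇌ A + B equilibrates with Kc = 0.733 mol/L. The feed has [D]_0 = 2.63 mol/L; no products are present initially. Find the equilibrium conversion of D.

Let X = conversion of D; extent ξ = 2.63·X mol/L.
Concentrations: [D] = 2.63 − 2.63X; [A] = 2.63X; [B] = 2.63X.
Kc = [A] [B] / ([D]).
Equating to 0.733 mol/L: the physical root is X = 0.407.

X = 0.407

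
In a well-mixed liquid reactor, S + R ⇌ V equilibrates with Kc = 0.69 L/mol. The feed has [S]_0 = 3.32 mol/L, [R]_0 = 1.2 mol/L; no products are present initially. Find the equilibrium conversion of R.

Let X = conversion of R; extent ξ = 1.2·X mol/L.
Concentrations: [S] = 3.32 − 1.2X; [R] = 1.2 − 1.2X; [V] = 1.2X.
Kc = [V] / ([S] [R]).
Solving Kc = 0.69 for X ∈ (0,1): X = 0.638.

X = 0.638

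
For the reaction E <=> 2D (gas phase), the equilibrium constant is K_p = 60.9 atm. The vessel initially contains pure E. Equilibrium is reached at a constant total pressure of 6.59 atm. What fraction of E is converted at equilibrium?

X = 0.835

Take 1 mol E as basis and let X be its fractional conversion, so ξ = X.
At extent ξ: n_E = 1 − X; n_D = 2X.
Summing: n_T = 1 + X.
With p_i = (n_i/n_T)P, K_p = p_D^2 / (p_E).
Setting this equal to 60.9 atm and taking the physical root (0 < X < 1) gives X = 0.835.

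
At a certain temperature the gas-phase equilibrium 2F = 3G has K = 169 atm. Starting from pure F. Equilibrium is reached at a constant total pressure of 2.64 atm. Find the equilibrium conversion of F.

X = 0.849

Let X = conversion of F (basis 1 mol F); extent of reaction ξ = 0.5X.
Moles: n_F = 1 − X; n_G = 1.5X.
n_T = Σnᵢ = 1 + 0.5X.
Mole fractions y_i = n_i/n_T; K = p_G^3 / (p_F^2) with p_i = y_i·P.
This yields a degree-3 equation in X; solving on (0,1), X = 0.849.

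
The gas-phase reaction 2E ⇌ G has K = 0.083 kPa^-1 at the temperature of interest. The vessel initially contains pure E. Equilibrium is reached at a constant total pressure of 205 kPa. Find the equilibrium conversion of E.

X = 0.880

Take 1 mol E as basis and let X be its fractional conversion, so ξ = 0.5X.
Species balance: n_E = 1 − X; n_G = 0.5X.
n_T = Σnᵢ = 1 − 0.5X.
Mole fractions y_i = n_i/n_T; K = p_G / (p_E^2) with p_i = y_i·P.
Equating to 0.083 kPa^-1 and solving on 0 < X < 1: X = 0.880.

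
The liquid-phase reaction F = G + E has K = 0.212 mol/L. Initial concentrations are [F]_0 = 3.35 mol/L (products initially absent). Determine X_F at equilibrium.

X = 0.222

Let X = conversion of F; extent ξ = 3.35·X mol/L.
Concentrations: [F] = 3.35 − 3.35X; [G] = 3.35X; [E] = 3.35X.
K = [G] [E] / ([F]).
Solving K = 0.212 for X ∈ (0,1): X = 0.222.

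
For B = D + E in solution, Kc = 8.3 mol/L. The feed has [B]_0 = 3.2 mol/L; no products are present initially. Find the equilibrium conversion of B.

X = 0.771

Let X = conversion of B; extent ξ = 3.2·X mol/L.
Concentrations: [B] = 3.2 − 3.2X; [D] = 3.2X; [E] = 3.2X.
Kc = [D] [E] / ([B]).
Solving Kc = 8.3 for X ∈ (0,1): X = 0.771.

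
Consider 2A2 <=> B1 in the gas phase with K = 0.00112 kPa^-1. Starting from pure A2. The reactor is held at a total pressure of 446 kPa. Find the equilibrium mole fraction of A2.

Take 1 mol A2 as basis and let X be its fractional conversion, so ξ = 0.5X.
Species balance: n_A2 = 1 − X; n_B1 = 0.5X.
Summing: n_T = 1 − 0.5X.
With p_i = (n_i/n_T)P, K = p_B1 / (p_A2^2).
Equating to 0.00112 kPa^-1 and solving on 0 < X < 1: X = 0.422.
Then n_A2 = 0.578, n_T = 0.789, so y_A2 = 0.732.

y_A2 = 0.732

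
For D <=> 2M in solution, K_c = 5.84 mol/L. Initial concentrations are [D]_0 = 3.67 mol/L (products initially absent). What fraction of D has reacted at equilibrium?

X = 0.462

Let X = conversion of D; extent ξ = 3.67·X mol/L.
Concentrations: [D] = 3.67 − 3.67X; [M] = 7.34X.
K_c = [M]^2 / ([D]).
Equating to 5.84 mol/L: the physical root is X = 0.462.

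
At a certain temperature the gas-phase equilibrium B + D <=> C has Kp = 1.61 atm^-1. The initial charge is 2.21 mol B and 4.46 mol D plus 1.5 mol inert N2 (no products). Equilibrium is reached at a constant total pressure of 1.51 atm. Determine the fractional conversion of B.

X = 0.533

Basis: 2.21 mol B initially; let X = conversion of B. Extent ξ = 2.21X.
Species balance: n_B = 2.21 − 2.21X; n_D = 4.46 − 2.21X; n_C = 2.21X; n_I = 1.5 (inert).
n_T = Σnᵢ = 8.17 − 2.21X.
Mole fractions y_i = n_i/n_T; Kp = p_C / (p_B p_D) with p_i = y_i·P.
Equating to 1.61 atm^-1 and solving on 0 < X < 1: X = 0.533.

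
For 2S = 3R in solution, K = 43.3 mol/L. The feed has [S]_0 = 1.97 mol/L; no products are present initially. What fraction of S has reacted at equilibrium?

Let X = conversion of S; extent ξ = 1.97X/2 mol/L.
Concentrations: [S] = 1.97 − 1.97X; [R] = 2.96X.
K = [R]^3 / ([S]^2).
This equals 43.3 at X = 0.747 (the root in 0 < X < 1).

X = 0.747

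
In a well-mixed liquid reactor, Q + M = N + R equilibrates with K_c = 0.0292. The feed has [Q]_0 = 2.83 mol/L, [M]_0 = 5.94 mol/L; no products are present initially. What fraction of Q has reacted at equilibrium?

X = 0.209

Let X = conversion of Q; extent ξ = 2.83·X mol/L.
Concentrations: [Q] = 2.83 − 2.83X; [M] = 5.94 − 2.83X; [N] = 2.83X; [R] = 2.83X.
K_c = [N] [R] / ([Q] [M]).
This equals 0.0292 at X = 0.209 (the root in 0 < X < 1).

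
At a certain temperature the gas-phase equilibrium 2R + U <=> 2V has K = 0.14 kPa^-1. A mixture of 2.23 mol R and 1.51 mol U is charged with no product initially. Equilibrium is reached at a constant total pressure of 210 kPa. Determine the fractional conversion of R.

X = 0.726

Let X = conversion of R (basis 2.23 mol R); extent of reaction ξ = 1.11X.
At extent ξ: n_R = 2.23 − 2.23X; n_U = 1.51 − 1.11X; n_V = 2.23X.
Total moles n_T = 3.74 − 1.11X.
With p_i = (n_i/n_T)P, K = p_V^2 / (p_R^2 p_U).
Setting this equal to 0.14 kPa^-1 and taking the physical root (0 < X < 1) gives X = 0.726.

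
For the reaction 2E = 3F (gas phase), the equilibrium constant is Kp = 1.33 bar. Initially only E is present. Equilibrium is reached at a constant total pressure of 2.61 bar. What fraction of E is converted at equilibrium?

X = 0.402

Let X = conversion of E (basis 1 mol E); extent of reaction ξ = 0.5X.
At extent ξ: n_E = 1 − X; n_F = 1.5X.
Summing: n_T = 1 + 0.5X.
With p_i = (n_i/n_T)P, Kp = p_F^3 / (p_E^2).
This yields a degree-3 equation in X; solving on (0,1), X = 0.402.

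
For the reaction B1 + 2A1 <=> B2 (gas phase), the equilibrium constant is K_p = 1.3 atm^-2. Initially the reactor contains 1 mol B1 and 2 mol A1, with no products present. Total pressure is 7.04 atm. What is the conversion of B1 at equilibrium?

X = 0.819

Take 1 mol B1 as basis and let X be its fractional conversion, so ξ = X.
Mole table: n_B1 = 1 − X; n_A1 = 2 − 2X; n_B2 = X.
Summing: n_T = 3 − 2X.
With p_i = (n_i/n_T)P, K_p = p_B2 / (p_B1 p_A1^2).
Setting this equal to 1.3 atm^-2 and taking the physical root (0 < X < 1) gives X = 0.819.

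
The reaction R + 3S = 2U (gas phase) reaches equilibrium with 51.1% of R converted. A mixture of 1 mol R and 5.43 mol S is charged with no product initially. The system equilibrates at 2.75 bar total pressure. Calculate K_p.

K_p = 0.14 bar^-2

Basis: 1 mol R initially; let X = conversion of R. Extent ξ = X.
Moles: n_R = 1 − X; n_S = 5.43 − 3X; n_U = 2X.
Summing: n_T = 6.43 − 2X.
At X = 0.511: n_R = 0.489, n_S = 3.9, n_U = 1.02, n_T = 5.41.
p_i = (n_i/n_T)·P. K_p = p_U^2 / (p_R p_S^3) = 0.14 bar^-2.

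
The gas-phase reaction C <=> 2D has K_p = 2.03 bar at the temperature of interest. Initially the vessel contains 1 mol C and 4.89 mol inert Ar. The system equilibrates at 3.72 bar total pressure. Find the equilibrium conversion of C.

Basis: 1 mol C initially; let X = conversion of C. Extent ξ = X.
Moles: n_C = 1 − X; n_D = 2X; n_I = 4.89 (inert).
n_T = Σnᵢ = 5.89 + X.
y_i = n_i/n_T, p_i = y_i·P. K_p = p_D^2 / (p_C).
Setting this equal to 2.03 bar and taking the physical root (0 < X < 1) gives X = 0.597.

X = 0.597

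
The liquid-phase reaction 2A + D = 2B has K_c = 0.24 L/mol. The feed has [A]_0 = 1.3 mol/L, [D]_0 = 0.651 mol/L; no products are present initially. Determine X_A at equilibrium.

Let X = conversion of A; extent ξ = 1.3X/2 mol/L.
Concentrations: [A] = 1.3 − 1.3X; [D] = 0.651 − 0.65X; [B] = 1.3X.
K_c = [B]^2 / ([A]^2 [D]).
This equals 0.24 at X = 0.254 (the root in 0 < X < 1).

X = 0.254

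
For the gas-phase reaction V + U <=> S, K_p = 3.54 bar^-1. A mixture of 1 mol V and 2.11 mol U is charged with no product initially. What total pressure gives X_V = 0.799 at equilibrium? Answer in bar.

Let X = conversion of V (basis 1 mol V); extent of reaction ξ = X.
Species balance: n_V = 1 − X; n_U = 2.11 − X; n_S = X.
n_T = Σnᵢ = 3.11 − X.
K_p = p_S / (p_V p_U) with p_i = (n_i/n_T)·P.
At X = 0.799: the mole-fraction product g(X) = Π y_i^ν_i = 7.007. Since K_p = g(X)·P^{-1}, P = (g/K_p)^(1/1) = (7.007/3.54)^(1/1) = 1.98 bar.

P = 1.98 bar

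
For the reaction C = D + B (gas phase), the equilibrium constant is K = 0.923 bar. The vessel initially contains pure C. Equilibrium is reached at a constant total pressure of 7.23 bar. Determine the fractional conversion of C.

Let X = conversion of C (basis 1 mol C); extent of reaction ξ = X.
At extent ξ: n_C = 1 − X; n_D = X; n_B = X.
Summing: n_T = 1 + X.
y_i = n_i/n_T, p_i = y_i·P. K = p_D p_B / (p_C).
Setting this equal to 0.923 bar and taking the physical root (0 < X < 1) gives X = 0.336.

X = 0.336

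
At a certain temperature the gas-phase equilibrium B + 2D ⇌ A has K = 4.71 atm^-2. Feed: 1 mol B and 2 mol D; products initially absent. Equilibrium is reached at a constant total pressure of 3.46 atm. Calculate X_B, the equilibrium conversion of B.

Basis: 1 mol B initially; let X = conversion of B. Extent ξ = X.
Mole table: n_B = 1 − X; n_D = 2 − 2X; n_A = X.
Summing: n_T = 3 − 2X.
Mole fractions y_i = n_i/n_T; K = p_A / (p_B p_D^2) with p_i = y_i·P.
Equating to 4.71 atm^-2 and solving on 0 < X < 1: X = 0.810.

X = 0.810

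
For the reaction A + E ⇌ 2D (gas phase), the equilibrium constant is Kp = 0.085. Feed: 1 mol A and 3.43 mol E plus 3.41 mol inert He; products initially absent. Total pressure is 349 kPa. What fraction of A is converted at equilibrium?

Basis: 1 mol A initially; let X = conversion of A. Extent ξ = X.
Moles: n_A = 1 − X; n_E = 3.43 − X; n_D = 2X; n_I = 3.41 (inert).
n_T stays at 7.84 (no change in mole number).
Mole fractions y_i = n_i/n_T; Kp = p_D^2 / (p_A p_E) with p_i = y_i·P.
This yields a degree-2 equation in X; solving on (0,1), X = 0.229.

X = 0.229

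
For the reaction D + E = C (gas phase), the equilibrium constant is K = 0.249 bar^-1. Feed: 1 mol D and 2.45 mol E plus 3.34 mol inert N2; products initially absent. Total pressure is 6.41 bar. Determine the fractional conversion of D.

X = 0.343

Take 1 mol D as basis and let X be its fractional conversion, so ξ = X.
Moles: n_D = 1 − X; n_E = 2.45 − X; n_C = X; n_I = 3.34 (inert).
Summing: n_T = 6.79 − X.
y_i = n_i/n_T, p_i = y_i·P. K = p_C / (p_D p_E).
Setting this equal to 0.249 bar^-1 and taking the physical root (0 < X < 1) gives X = 0.343.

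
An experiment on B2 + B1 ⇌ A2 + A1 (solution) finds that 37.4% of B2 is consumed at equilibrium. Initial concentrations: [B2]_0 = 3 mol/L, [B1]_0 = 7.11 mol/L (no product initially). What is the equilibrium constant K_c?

K_c = 0.112

Let X = conversion of B2.
Concentrations: [B2] = 3 − 3X; [B1] = 7.11 − 3X; [A2] = 3X; [A1] = 3X.
At X = 0.374: [B2] = 1.88, [B1] = 5.99, [A2] = 1.12, [A1] = 1.12.
K_c = [A2] [A1] / ([B2] [B1]) = 0.112.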